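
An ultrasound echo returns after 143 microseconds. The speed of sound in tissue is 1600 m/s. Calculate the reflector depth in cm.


depth = c * t / 2
t = 143 us = 1.4300e-04 s
depth = 1600 * 1.4300e-04 / 2
depth = 0.1144 m = 11.44 cm


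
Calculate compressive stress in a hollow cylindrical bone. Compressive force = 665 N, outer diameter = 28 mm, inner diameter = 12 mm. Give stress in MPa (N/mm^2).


A = pi*(r_o^2 - r_i^2)
r_o = 14 mm, r_i = 6 mm
A = 502.655 mm^2
sigma = F/A = 665 / 502.655
sigma = 1.323 MPa


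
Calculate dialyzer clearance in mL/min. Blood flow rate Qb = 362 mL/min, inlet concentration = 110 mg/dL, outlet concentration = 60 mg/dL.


K = Qb * (Cb_in - Cb_out) / Cb_in
K = 362 * (110 - 60) / 110
K = 164.5 mL/min


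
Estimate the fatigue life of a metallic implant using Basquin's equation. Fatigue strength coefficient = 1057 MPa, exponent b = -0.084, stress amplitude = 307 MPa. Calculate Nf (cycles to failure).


sigma_a = sigma_f' * (2Nf)^b
2Nf = (sigma_a/sigma_f')^(1/b)
2Nf = (307/1057)^(1/-0.084)
2Nf = 2466621.6
Nf = 1.2333e+06


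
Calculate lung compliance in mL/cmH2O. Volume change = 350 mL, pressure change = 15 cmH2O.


C = dV / dP
C = 350 / 15
C = 23.33 mL/cmH2O


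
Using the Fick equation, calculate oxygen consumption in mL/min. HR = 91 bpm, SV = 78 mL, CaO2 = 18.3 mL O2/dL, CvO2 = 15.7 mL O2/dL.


CO = HR*SV = 91*78/1000 = 7.098 L/min
a-v O2 diff = 18.3 - 15.7 = 2.6 mL/dL
VO2 = CO * (CaO2-CvO2) * 10 dL/L
VO2 = 7.098 * 2.6 * 10
VO2 = 184.5 mL/min


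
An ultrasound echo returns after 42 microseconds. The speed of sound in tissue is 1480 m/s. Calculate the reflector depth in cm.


depth = c * t / 2
t = 42 us = 4.2000e-05 s
depth = 1480 * 4.2000e-05 / 2
depth = 0.03108 m = 3.108 cm


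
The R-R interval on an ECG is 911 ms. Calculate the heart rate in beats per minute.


HR = 60 / RR_interval(s)
RR = 911 ms = 0.911 s
HR = 60 / 0.911 = 65.86 bpm


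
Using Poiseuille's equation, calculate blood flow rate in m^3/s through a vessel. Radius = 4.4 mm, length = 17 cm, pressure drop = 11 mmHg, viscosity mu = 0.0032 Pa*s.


Q = pi*r^4*dP / (8*mu*L)
r = 0.0044 m, L = 0.17 m
dP = 11 mmHg = 1466.542 Pa
Q = 3.9680e-04 m^3/s


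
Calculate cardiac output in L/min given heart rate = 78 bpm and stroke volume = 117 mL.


CO = HR * SV
CO = 78 * 117 / 1000
CO = 9.126 L/min


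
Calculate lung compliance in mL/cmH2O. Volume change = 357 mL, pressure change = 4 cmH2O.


C = dV / dP
C = 357 / 4
C = 89.25 mL/cmH2O


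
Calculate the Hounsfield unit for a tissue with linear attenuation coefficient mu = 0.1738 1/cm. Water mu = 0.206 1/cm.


HU = ((mu_tissue - mu_water) / mu_water) * 1000
HU = ((0.1738 - 0.206) / 0.206) * 1000
HU = -156.3


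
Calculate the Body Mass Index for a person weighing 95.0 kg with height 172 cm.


BMI = weight / height^2
height = 172 cm = 1.72 m
BMI = 95.0 / 1.72^2
BMI = 32.11 kg/m^2


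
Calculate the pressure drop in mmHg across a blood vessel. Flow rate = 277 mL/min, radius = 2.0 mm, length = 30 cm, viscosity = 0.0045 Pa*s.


dP = 8*mu*L*Q / (pi*r^4)
Q = 277 mL/min = 4.61667e-06 m^3/s
dP = 991.934 Pa = 991.934 / 133.322 mmHg = 7.44 mmHg


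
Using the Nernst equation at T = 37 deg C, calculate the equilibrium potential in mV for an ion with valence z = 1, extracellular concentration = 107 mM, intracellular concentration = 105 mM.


E = (RT/(zF)) * ln(C_out/C_in)
T = 37 + 273.15 = 310.15 K
E = (8.314 * 310.15 / (1 * 96485)) * ln(107/105)
E = 0.5043 mV


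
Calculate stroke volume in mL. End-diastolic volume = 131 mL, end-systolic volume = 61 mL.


SV = EDV - ESV
SV = 131 - 61
SV = 70 mL


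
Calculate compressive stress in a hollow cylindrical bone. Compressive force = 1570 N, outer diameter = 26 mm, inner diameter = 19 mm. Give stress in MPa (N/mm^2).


A = pi*(r_o^2 - r_i^2)
r_o = 13 mm, r_i = 9.5 mm
A = 247.4 mm^2
sigma = F/A = 1570 / 247.4
sigma = 6.346 MPa


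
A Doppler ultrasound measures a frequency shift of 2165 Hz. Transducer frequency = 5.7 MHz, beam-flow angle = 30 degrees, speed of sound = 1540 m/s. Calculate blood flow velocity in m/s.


v = fd * c / (2 * f0 * cos(theta))
v = 2165 * 1540 / (2 * 5.7000e+06 * cos(30))
v = 0.3377 m/s


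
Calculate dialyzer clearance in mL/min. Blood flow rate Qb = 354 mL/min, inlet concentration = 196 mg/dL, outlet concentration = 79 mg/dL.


K = Qb * (Cb_in - Cb_out) / Cb_in
K = 354 * (196 - 79) / 196
K = 211.3 mL/min


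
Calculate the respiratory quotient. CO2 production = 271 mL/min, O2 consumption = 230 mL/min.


RQ = VCO2 / VO2
RQ = 271 / 230
RQ = 1.178


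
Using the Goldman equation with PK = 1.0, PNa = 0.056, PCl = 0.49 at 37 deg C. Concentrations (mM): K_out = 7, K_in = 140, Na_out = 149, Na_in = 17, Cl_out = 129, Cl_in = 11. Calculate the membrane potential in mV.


Vm = (RT/F)*ln((PK*Ko + PNa*Nao + PCl*Cli)/(PK*Ki + PNa*Nai + PCl*Clo))
Numer = 20.734, Denom = 204.162
Vm = -61.12 mV


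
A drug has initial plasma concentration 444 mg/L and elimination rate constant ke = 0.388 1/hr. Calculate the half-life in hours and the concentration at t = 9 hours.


t_half = ln(2) / ke = 0.693147 / 0.388 = 1.786 hr
C(t) = C0 * exp(-ke*t) = 444 * exp(-0.388*9)
C(9) = 13.52 mg/L


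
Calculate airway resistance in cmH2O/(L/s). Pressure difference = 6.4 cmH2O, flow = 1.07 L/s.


R = dP / flow
R = 6.4 / 1.07
R = 5.981 cmH2O/(L/s)


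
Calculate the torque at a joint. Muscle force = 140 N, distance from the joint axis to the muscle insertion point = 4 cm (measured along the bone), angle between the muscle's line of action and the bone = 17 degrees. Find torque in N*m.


Torque = F * d * sin(theta)   (moment arm = d*sin(theta))
d = 4 cm = 0.04 m
Torque = 140 * 0.04 * sin(17)
Torque = 1.637 N*m


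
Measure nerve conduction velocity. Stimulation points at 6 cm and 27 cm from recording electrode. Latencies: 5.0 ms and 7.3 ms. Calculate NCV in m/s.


Distance = (27 - 6) / 100 = 0.21 m
dt = (7.3 - 5.0) / 1000 = 0.0023 s
NCV = dist / dt = 91.3 m/s


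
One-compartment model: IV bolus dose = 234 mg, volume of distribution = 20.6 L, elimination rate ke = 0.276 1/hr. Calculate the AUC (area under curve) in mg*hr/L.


C0 = Dose/Vd = 234/20.6 = 11.3592 mg/L
AUC = C0/ke = 11.3592/0.276
AUC = 41.16 mg*hr/L


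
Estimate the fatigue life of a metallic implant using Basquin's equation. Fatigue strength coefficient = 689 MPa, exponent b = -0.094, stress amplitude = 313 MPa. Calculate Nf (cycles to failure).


sigma_a = sigma_f' * (2Nf)^b
2Nf = (sigma_a/sigma_f')^(1/b)
2Nf = (313/689)^(1/-0.094)
2Nf = 4420.5621
Nf = 2210


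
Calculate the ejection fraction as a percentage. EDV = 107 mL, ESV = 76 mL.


SV = EDV - ESV = 107 - 76 = 31 mL
EF = SV/EDV * 100 = 31/107 * 100
EF = 28.97%


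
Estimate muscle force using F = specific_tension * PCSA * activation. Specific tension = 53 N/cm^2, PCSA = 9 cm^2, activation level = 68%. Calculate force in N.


F = sigma * PCSA * activation
F = 53 * 9 * 0.68
F = 324.4 N


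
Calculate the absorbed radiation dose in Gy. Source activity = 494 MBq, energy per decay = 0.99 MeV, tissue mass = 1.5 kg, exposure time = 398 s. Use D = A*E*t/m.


A = 494 MBq = 4.9400e+08 Bq
E = 0.99 MeV = 1.58598e-13 J
D = A*E*t/m = 4.9400e+08*1.58598e-13*398/1.5
D = 0.02079 Gy


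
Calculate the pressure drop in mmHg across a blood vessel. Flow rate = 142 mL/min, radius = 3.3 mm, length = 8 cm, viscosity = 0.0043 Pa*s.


dP = 8*mu*L*Q / (pi*r^4)
Q = 142 mL/min = 2.36667e-06 m^3/s
dP = 17.4816 Pa = 17.4816 / 133.322 mmHg = 0.1311 mmHg


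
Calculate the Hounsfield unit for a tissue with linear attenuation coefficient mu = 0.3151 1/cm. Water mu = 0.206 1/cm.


HU = ((mu_tissue - mu_water) / mu_water) * 1000
HU = ((0.3151 - 0.206) / 0.206) * 1000
HU = 529.6


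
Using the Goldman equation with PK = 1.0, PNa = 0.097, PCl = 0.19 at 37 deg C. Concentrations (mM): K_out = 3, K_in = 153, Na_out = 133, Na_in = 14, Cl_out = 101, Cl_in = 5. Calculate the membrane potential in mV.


Vm = (RT/F)*ln((PK*Ko + PNa*Nao + PCl*Cli)/(PK*Ki + PNa*Nai + PCl*Clo))
Numer = 16.851, Denom = 173.548
Vm = -62.32 mV


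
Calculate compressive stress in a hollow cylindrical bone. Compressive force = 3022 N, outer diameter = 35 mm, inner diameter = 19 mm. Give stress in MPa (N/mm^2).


A = pi*(r_o^2 - r_i^2)
r_o = 17.5 mm, r_i = 9.5 mm
A = 678.584 mm^2
sigma = F/A = 3022 / 678.584
sigma = 4.453 MPa


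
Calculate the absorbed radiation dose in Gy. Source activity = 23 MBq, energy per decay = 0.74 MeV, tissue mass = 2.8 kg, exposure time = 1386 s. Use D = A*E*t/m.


A = 23 MBq = 2.3000e+07 Bq
E = 0.74 MeV = 1.18548e-13 J
D = A*E*t/m = 2.3000e+07*1.18548e-13*1386/2.8
D = 0.00135 Gy


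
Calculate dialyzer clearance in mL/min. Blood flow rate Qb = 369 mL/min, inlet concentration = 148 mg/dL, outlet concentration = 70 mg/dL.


K = Qb * (Cb_in - Cb_out) / Cb_in
K = 369 * (148 - 70) / 148
K = 194.5 mL/min


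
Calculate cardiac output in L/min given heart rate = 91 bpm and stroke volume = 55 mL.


CO = HR * SV
CO = 91 * 55 / 1000
CO = 5.005 L/min


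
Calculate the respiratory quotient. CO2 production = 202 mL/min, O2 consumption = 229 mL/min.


RQ = VCO2 / VO2
RQ = 202 / 229
RQ = 0.8821


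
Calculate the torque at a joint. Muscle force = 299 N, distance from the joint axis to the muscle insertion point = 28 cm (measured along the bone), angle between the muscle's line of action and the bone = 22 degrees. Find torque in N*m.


Torque = F * d * sin(theta)   (moment arm = d*sin(theta))
d = 28 cm = 0.28 m
Torque = 299 * 0.28 * sin(22)
Torque = 31.36 N*m


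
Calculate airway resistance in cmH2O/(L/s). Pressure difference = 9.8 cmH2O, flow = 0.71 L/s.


R = dP / flow
R = 9.8 / 0.71
R = 13.8 cmH2O/(L/s)


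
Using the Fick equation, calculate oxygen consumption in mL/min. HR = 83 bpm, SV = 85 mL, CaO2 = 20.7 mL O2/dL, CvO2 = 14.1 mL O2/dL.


CO = HR*SV = 83*85/1000 = 7.055 L/min
a-v O2 diff = 20.7 - 14.1 = 6.6 mL/dL
VO2 = CO * (CaO2-CvO2) * 10 dL/L
VO2 = 7.055 * 6.6 * 10
VO2 = 465.6 mL/min


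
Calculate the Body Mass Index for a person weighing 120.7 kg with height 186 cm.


BMI = weight / height^2
height = 186 cm = 1.86 m
BMI = 120.7 / 1.86^2
BMI = 34.89 kg/m^2


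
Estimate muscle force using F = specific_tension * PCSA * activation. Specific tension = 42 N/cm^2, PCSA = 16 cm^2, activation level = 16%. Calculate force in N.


F = sigma * PCSA * activation
F = 42 * 16 * 0.16
F = 107.5 N


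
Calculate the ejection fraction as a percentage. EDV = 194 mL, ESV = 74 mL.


SV = EDV - ESV = 194 - 74 = 120 mL
EF = SV/EDV * 100 = 120/194 * 100
EF = 61.86%


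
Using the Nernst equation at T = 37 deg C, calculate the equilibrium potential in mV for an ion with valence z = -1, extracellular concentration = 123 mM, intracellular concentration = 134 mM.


E = (RT/(zF)) * ln(C_out/C_in)
T = 37 + 273.15 = 310.15 K
E = (8.314 * 310.15 / (-1 * 96485)) * ln(123/134)
E = 2.289 mV


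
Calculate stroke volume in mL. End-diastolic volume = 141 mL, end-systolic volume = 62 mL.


SV = EDV - ESV
SV = 141 - 62
SV = 79 mL


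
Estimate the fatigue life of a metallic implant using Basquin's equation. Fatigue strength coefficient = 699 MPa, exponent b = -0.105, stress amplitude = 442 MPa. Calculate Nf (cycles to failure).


sigma_a = sigma_f' * (2Nf)^b
2Nf = (sigma_a/sigma_f')^(1/b)
2Nf = (442/699)^(1/-0.105)
2Nf = 78.661281
Nf = 39.33


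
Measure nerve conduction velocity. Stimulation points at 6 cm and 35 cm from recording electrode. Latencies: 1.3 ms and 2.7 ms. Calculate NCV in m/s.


Distance = (35 - 6) / 100 = 0.29 m
dt = (2.7 - 1.3) / 1000 = 0.0014 s
NCV = dist / dt = 207.1 m/s


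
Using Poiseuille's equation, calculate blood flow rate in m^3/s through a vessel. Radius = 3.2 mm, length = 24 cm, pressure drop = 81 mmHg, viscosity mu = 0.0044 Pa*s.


Q = pi*r^4*dP / (8*mu*L)
r = 0.0032 m, L = 0.24 m
dP = 81 mmHg = 10799.082 Pa
Q = 4.2110e-04 m^3/s


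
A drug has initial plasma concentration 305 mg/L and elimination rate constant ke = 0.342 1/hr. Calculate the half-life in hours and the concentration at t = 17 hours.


t_half = ln(2) / ke = 0.693147 / 0.342 = 2.027 hr
C(t) = C0 * exp(-ke*t) = 305 * exp(-0.342*17)
C(17) = 0.9106 mg/L


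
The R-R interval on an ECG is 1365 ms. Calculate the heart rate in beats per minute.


HR = 60 / RR_interval(s)
RR = 1365 ms = 1.365 s
HR = 60 / 1.365 = 43.96 bpm


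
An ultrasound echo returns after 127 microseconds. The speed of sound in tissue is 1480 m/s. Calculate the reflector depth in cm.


depth = c * t / 2
t = 127 us = 1.2700e-04 s
depth = 1480 * 1.2700e-04 / 2
depth = 0.09398 m = 9.398 cm


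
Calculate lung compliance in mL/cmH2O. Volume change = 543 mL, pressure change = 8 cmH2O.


C = dV / dP
C = 543 / 8
C = 67.88 mL/cmH2O


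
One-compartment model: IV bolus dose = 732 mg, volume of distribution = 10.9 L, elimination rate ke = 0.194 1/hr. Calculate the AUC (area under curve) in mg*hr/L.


C0 = Dose/Vd = 732/10.9 = 67.156 mg/L
AUC = C0/ke = 67.156/0.194
AUC = 346.2 mg*hr/L


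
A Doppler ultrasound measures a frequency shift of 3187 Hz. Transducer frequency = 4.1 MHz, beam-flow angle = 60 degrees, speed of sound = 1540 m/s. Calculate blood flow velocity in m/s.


v = fd * c / (2 * f0 * cos(theta))
v = 3187 * 1540 / (2 * 4.1000e+06 * cos(60))
v = 1.197 m/s


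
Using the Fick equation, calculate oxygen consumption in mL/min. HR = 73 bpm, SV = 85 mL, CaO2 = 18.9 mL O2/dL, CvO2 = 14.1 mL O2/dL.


CO = HR*SV = 73*85/1000 = 6.205 L/min
a-v O2 diff = 18.9 - 14.1 = 4.8 mL/dL
VO2 = CO * (CaO2-CvO2) * 10 dL/L
VO2 = 6.205 * 4.8 * 10
VO2 = 297.8 mL/min


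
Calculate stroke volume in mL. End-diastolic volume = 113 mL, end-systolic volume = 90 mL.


SV = EDV - ESV
SV = 113 - 90
SV = 23 mL


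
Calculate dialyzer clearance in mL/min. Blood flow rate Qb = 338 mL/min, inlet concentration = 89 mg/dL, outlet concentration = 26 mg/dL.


K = Qb * (Cb_in - Cb_out) / Cb_in
K = 338 * (89 - 26) / 89
K = 239.3 mL/min


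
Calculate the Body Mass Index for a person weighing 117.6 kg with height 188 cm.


BMI = weight / height^2
height = 188 cm = 1.88 m
BMI = 117.6 / 1.88^2
BMI = 33.27 kg/m^2


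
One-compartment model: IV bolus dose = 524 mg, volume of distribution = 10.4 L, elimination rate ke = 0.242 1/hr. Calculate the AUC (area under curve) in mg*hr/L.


C0 = Dose/Vd = 524/10.4 = 50.3846 mg/L
AUC = C0/ke = 50.3846/0.242
AUC = 208.2 mg*hr/L


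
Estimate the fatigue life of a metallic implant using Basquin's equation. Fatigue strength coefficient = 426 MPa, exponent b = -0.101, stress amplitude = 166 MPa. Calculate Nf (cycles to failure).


sigma_a = sigma_f' * (2Nf)^b
2Nf = (sigma_a/sigma_f')^(1/b)
2Nf = (166/426)^(1/-0.101)
2Nf = 11284.705
Nf = 5642


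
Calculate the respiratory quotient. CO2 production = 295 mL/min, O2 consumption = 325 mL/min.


RQ = VCO2 / VO2
RQ = 295 / 325
RQ = 0.9077


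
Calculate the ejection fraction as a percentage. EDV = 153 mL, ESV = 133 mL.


SV = EDV - ESV = 153 - 133 = 20 mL
EF = SV/EDV * 100 = 20/153 * 100
EF = 13.07%


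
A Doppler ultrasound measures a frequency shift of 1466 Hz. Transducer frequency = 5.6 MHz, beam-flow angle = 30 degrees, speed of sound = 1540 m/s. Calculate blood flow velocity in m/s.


v = fd * c / (2 * f0 * cos(theta))
v = 1466 * 1540 / (2 * 5.6000e+06 * cos(30))
v = 0.2328 m/s


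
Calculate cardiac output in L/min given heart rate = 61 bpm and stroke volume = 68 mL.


CO = HR * SV
CO = 61 * 68 / 1000
CO = 4.148 L/min


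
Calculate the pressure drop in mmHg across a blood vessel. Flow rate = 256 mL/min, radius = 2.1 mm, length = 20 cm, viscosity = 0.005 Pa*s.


dP = 8*mu*L*Q / (pi*r^4)
Q = 256 mL/min = 4.26667e-06 m^3/s
dP = 558.666 Pa = 558.666 / 133.322 mmHg = 4.19 mmHg


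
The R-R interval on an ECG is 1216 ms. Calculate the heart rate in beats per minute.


HR = 60 / RR_interval(s)
RR = 1216 ms = 1.216 s
HR = 60 / 1.216 = 49.34 bpm


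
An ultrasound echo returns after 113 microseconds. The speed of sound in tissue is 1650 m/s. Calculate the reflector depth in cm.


depth = c * t / 2
t = 113 us = 1.1300e-04 s
depth = 1650 * 1.1300e-04 / 2
depth = 0.093225 m = 9.3225 cm


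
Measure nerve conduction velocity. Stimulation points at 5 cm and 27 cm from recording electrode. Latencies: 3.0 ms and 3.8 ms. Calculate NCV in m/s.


Distance = (27 - 5) / 100 = 0.22 m
dt = (3.8 - 3.0) / 1000 = 8.0000e-04 s
NCV = dist / dt = 275 m/s


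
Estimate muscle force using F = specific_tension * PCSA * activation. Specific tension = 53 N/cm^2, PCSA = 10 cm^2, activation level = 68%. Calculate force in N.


F = sigma * PCSA * activation
F = 53 * 10 * 0.68
F = 360.4 N


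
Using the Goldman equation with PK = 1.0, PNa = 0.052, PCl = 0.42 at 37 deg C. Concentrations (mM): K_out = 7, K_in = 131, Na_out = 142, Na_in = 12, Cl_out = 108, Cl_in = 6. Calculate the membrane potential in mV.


Vm = (RT/F)*ln((PK*Ko + PNa*Nao + PCl*Cli)/(PK*Ki + PNa*Nai + PCl*Clo))
Numer = 16.904, Denom = 176.984
Vm = -62.76 mV


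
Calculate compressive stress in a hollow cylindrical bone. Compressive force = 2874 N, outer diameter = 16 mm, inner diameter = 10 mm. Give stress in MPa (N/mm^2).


A = pi*(r_o^2 - r_i^2)
r_o = 8 mm, r_i = 5 mm
A = 122.522 mm^2
sigma = F/A = 2874 / 122.522
sigma = 23.46 MPa


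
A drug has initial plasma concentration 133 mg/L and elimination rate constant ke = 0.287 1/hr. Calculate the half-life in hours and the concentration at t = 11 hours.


t_half = ln(2) / ke = 0.693147 / 0.287 = 2.415 hr
C(t) = C0 * exp(-ke*t) = 133 * exp(-0.287*11)
C(11) = 5.66 mg/L


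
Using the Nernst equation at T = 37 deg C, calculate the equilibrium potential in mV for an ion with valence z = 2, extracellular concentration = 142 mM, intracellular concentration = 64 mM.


E = (RT/(zF)) * ln(C_out/C_in)
T = 37 + 273.15 = 310.15 K
E = (8.314 * 310.15 / (2 * 96485)) * ln(142/64)
E = 10.65 mV


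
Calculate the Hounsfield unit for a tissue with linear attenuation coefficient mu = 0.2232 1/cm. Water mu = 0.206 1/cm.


HU = ((mu_tissue - mu_water) / mu_water) * 1000
HU = ((0.2232 - 0.206) / 0.206) * 1000
HU = 83.5


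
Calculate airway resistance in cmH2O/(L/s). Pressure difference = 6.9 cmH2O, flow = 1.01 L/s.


R = dP / flow
R = 6.9 / 1.01
R = 6.832 cmH2O/(L/s)


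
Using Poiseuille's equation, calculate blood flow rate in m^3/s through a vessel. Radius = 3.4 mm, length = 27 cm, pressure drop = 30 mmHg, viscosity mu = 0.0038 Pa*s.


Q = pi*r^4*dP / (8*mu*L)
r = 0.0034 m, L = 0.27 m
dP = 30 mmHg = 3999.66 Pa
Q = 2.0457e-04 m^3/s


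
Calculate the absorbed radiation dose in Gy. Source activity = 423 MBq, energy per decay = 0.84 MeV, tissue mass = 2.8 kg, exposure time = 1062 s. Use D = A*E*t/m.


A = 423 MBq = 4.2300e+08 Bq
E = 0.84 MeV = 1.34568e-13 J
D = A*E*t/m = 4.2300e+08*1.34568e-13*1062/2.8
D = 0.02159 Gy


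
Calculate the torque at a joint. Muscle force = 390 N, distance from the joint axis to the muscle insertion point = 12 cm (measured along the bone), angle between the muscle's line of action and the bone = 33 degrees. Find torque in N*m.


Torque = F * d * sin(theta)   (moment arm = d*sin(theta))
d = 12 cm = 0.12 m
Torque = 390 * 0.12 * sin(33)
Torque = 25.49 N*m


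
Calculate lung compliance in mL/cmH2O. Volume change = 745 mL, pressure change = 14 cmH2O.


C = dV / dP
C = 745 / 14
C = 53.21 mL/cmH2O


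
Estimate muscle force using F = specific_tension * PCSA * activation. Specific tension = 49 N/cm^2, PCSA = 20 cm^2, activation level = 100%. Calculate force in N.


F = sigma * PCSA * activation
F = 49 * 20 * 1
F = 980 N


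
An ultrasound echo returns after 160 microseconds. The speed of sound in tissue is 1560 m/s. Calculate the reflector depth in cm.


depth = c * t / 2
t = 160 us = 1.6000e-04 s
depth = 1560 * 1.6000e-04 / 2
depth = 0.1248 m = 12.48 cm


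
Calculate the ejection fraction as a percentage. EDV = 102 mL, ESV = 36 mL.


SV = EDV - ESV = 102 - 36 = 66 mL
EF = SV/EDV * 100 = 66/102 * 100
EF = 64.71%


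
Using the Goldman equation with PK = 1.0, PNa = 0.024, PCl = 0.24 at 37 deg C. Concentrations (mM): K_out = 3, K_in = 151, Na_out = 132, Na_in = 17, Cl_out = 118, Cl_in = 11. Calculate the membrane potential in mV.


Vm = (RT/F)*ln((PK*Ko + PNa*Nao + PCl*Cli)/(PK*Ki + PNa*Nai + PCl*Clo))
Numer = 8.808, Denom = 179.728
Vm = -80.6 mV


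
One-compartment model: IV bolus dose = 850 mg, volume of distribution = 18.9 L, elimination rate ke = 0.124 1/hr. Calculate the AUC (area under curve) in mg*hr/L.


C0 = Dose/Vd = 850/18.9 = 44.9735 mg/L
AUC = C0/ke = 44.9735/0.124
AUC = 362.7 mg*hr/L


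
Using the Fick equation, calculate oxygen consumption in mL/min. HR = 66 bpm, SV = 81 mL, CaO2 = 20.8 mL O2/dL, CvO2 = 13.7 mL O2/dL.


CO = HR*SV = 66*81/1000 = 5.346 L/min
a-v O2 diff = 20.8 - 13.7 = 7.1 mL/dL
VO2 = CO * (CaO2-CvO2) * 10 dL/L
VO2 = 5.346 * 7.1 * 10
VO2 = 379.6 mL/min


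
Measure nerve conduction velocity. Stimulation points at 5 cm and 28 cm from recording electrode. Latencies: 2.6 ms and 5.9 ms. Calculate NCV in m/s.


Distance = (28 - 5) / 100 = 0.23 m
dt = (5.9 - 2.6) / 1000 = 0.0033 s
NCV = dist / dt = 69.7 m/s


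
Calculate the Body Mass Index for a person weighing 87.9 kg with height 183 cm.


BMI = weight / height^2
height = 183 cm = 1.83 m
BMI = 87.9 / 1.83^2
BMI = 26.25 kg/m^2


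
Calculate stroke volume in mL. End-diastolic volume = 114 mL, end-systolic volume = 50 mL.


SV = EDV - ESV
SV = 114 - 50
SV = 64 mL


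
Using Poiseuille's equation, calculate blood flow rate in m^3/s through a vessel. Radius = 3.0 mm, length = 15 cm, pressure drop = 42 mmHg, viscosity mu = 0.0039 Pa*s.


Q = pi*r^4*dP / (8*mu*L)
r = 0.003 m, L = 0.15 m
dP = 42 mmHg = 5599.524 Pa
Q = 3.0447e-04 m^3/s


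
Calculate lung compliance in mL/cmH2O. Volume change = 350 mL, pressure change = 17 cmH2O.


C = dV / dP
C = 350 / 17
C = 20.59 mL/cmH2O


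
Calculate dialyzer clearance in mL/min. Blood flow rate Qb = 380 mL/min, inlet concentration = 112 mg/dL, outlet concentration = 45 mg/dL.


K = Qb * (Cb_in - Cb_out) / Cb_in
K = 380 * (112 - 45) / 112
K = 227.3 mL/min


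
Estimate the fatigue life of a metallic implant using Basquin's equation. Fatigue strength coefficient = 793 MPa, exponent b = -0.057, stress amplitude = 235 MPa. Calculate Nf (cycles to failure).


sigma_a = sigma_f' * (2Nf)^b
2Nf = (sigma_a/sigma_f')^(1/b)
2Nf = (235/793)^(1/-0.057)
2Nf = 1.8482473e+09
Nf = 9.2412e+08


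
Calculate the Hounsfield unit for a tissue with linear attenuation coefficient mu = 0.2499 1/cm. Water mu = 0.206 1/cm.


HU = ((mu_tissue - mu_water) / mu_water) * 1000
HU = ((0.2499 - 0.206) / 0.206) * 1000
HU = 213.1


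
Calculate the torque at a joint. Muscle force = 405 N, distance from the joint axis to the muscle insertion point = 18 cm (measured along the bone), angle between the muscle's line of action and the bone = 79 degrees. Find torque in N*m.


Torque = F * d * sin(theta)   (moment arm = d*sin(theta))
d = 18 cm = 0.18 m
Torque = 405 * 0.18 * sin(79)
Torque = 71.56 N*m


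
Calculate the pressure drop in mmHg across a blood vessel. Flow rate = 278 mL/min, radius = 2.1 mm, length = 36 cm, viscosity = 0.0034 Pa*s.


dP = 8*mu*L*Q / (pi*r^4)
Q = 278 mL/min = 4.63333e-06 m^3/s
dP = 742.57 Pa = 742.57 / 133.322 mmHg = 5.57 mmHg


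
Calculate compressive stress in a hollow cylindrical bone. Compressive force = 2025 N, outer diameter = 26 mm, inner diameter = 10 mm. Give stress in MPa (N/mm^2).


A = pi*(r_o^2 - r_i^2)
r_o = 13 mm, r_i = 5 mm
A = 452.389 mm^2
sigma = F/A = 2025 / 452.389
sigma = 4.476 MPa


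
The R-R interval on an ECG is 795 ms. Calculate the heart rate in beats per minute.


HR = 60 / RR_interval(s)
RR = 795 ms = 0.795 s
HR = 60 / 0.795 = 75.47 bpm


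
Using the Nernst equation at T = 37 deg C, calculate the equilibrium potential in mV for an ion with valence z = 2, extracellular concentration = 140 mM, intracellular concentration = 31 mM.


E = (RT/(zF)) * ln(C_out/C_in)
T = 37 + 273.15 = 310.15 K
E = (8.314 * 310.15 / (2 * 96485)) * ln(140/31)
E = 20.15 mV


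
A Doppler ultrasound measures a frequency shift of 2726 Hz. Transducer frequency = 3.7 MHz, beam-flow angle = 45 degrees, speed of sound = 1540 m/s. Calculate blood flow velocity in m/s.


v = fd * c / (2 * f0 * cos(theta))
v = 2726 * 1540 / (2 * 3.7000e+06 * cos(45))
v = 0.8023 m/s


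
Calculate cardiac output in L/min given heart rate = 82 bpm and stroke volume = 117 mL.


CO = HR * SV
CO = 82 * 117 / 1000
CO = 9.594 L/min


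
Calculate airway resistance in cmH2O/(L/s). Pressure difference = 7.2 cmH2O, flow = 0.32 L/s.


R = dP / flow
R = 7.2 / 0.32
R = 22.5 cmH2O/(L/s)


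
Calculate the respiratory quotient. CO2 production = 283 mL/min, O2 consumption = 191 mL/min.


RQ = VCO2 / VO2
RQ = 283 / 191
RQ = 1.482


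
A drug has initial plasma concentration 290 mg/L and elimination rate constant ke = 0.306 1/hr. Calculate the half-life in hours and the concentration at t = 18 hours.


t_half = ln(2) / ke = 0.693147 / 0.306 = 2.265 hr
C(t) = C0 * exp(-ke*t) = 290 * exp(-0.306*18)
C(18) = 1.176 mg/L


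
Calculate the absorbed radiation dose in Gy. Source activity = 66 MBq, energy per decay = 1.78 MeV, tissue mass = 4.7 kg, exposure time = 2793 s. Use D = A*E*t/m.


A = 66 MBq = 6.6000e+07 Bq
E = 1.78 MeV = 2.85156e-13 J
D = A*E*t/m = 6.6000e+07*2.85156e-13*2793/4.7
D = 0.01118 Gy


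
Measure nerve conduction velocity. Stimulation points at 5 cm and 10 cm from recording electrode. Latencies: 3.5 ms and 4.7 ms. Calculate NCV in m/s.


Distance = (10 - 5) / 100 = 0.05 m
dt = (4.7 - 3.5) / 1000 = 0.0012 s
NCV = dist / dt = 41.67 m/s


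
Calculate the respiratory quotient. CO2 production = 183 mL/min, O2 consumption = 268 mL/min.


RQ = VCO2 / VO2
RQ = 183 / 268
RQ = 0.6828


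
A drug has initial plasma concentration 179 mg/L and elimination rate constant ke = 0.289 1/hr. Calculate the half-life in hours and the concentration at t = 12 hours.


t_half = ln(2) / ke = 0.693147 / 0.289 = 2.398 hr
C(t) = C0 * exp(-ke*t) = 179 * exp(-0.289*12)
C(12) = 5.581 mg/L


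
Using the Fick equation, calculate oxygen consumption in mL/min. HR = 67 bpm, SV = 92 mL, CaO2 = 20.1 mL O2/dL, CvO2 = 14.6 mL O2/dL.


CO = HR*SV = 67*92/1000 = 6.164 L/min
a-v O2 diff = 20.1 - 14.6 = 5.5 mL/dL
VO2 = CO * (CaO2-CvO2) * 10 dL/L
VO2 = 6.164 * 5.5 * 10
VO2 = 339 mL/min


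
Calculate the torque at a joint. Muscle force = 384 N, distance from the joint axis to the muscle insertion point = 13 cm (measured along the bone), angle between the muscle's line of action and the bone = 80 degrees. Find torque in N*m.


Torque = F * d * sin(theta)   (moment arm = d*sin(theta))
d = 13 cm = 0.13 m
Torque = 384 * 0.13 * sin(80)
Torque = 49.16 N*m


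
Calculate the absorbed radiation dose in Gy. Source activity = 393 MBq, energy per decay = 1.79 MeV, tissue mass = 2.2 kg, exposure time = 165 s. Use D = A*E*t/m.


A = 393 MBq = 3.9300e+08 Bq
E = 1.79 MeV = 2.86758e-13 J
D = A*E*t/m = 3.9300e+08*2.86758e-13*165/2.2
D = 0.008452 Gy


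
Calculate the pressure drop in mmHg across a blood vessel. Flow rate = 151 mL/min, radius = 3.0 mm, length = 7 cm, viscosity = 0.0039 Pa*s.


dP = 8*mu*L*Q / (pi*r^4)
Q = 151 mL/min = 2.51667e-06 m^3/s
dP = 21.5995 Pa = 21.5995 / 133.322 mmHg = 0.162 mmHg


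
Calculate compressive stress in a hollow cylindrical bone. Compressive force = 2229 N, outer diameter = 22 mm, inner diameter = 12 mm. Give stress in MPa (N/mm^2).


A = pi*(r_o^2 - r_i^2)
r_o = 11 mm, r_i = 6 mm
A = 267.035 mm^2
sigma = F/A = 2229 / 267.035
sigma = 8.347 MPa


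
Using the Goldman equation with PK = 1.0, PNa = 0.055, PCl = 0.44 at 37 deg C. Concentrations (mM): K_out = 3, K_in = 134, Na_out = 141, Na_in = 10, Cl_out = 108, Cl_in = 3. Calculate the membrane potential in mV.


Vm = (RT/F)*ln((PK*Ko + PNa*Nao + PCl*Cli)/(PK*Ki + PNa*Nai + PCl*Clo))
Numer = 12.075, Denom = 182.07
Vm = -72.51 mV


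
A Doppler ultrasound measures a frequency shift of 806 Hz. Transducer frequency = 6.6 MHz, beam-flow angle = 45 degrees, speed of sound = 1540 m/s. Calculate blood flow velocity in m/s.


v = fd * c / (2 * f0 * cos(theta))
v = 806 * 1540 / (2 * 6.6000e+06 * cos(45))
v = 0.133 m/s


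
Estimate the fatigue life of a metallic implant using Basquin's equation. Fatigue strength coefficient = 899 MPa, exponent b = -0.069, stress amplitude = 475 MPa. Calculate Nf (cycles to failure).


sigma_a = sigma_f' * (2Nf)^b
2Nf = (sigma_a/sigma_f')^(1/b)
2Nf = (475/899)^(1/-0.069)
2Nf = 10362.164
Nf = 5181


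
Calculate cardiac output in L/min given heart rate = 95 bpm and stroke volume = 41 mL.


CO = HR * SV
CO = 95 * 41 / 1000
CO = 3.895 L/min


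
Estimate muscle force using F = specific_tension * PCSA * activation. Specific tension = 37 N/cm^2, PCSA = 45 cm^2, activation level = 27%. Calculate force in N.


F = sigma * PCSA * activation
F = 37 * 45 * 0.27
F = 449.6 N


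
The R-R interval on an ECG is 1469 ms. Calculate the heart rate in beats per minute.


HR = 60 / RR_interval(s)
RR = 1469 ms = 1.469 s
HR = 60 / 1.469 = 40.84 bpm


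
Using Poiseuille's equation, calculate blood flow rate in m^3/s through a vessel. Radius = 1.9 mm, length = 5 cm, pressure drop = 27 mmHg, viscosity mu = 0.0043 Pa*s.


Q = pi*r^4*dP / (8*mu*L)
r = 0.0019 m, L = 0.05 m
dP = 27 mmHg = 3599.694 Pa
Q = 8.5684e-05 m^3/s


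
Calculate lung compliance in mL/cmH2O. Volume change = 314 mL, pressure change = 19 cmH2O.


C = dV / dP
C = 314 / 19
C = 16.53 mL/cmH2O


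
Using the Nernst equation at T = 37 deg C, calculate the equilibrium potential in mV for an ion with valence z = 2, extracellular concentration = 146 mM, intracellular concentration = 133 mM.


E = (RT/(zF)) * ln(C_out/C_in)
T = 37 + 273.15 = 310.15 K
E = (8.314 * 310.15 / (2 * 96485)) * ln(146/133)
E = 1.246 mV


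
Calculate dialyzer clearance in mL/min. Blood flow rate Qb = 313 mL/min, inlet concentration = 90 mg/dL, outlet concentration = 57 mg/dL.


K = Qb * (Cb_in - Cb_out) / Cb_in
K = 313 * (90 - 57) / 90
K = 114.8 mL/min


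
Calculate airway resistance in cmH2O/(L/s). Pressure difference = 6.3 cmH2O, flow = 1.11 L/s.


R = dP / flow
R = 6.3 / 1.11
R = 5.676 cmH2O/(L/s)


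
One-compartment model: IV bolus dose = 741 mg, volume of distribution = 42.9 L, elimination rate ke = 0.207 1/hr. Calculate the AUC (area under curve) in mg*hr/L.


C0 = Dose/Vd = 741/42.9 = 17.2727 mg/L
AUC = C0/ke = 17.2727/0.207
AUC = 83.44 mg*hr/L


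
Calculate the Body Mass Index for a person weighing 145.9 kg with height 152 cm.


BMI = weight / height^2
height = 152 cm = 1.52 m
BMI = 145.9 / 1.52^2
BMI = 63.15 kg/m^2


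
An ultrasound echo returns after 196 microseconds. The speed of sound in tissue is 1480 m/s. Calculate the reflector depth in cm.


depth = c * t / 2
t = 196 us = 1.9600e-04 s
depth = 1480 * 1.9600e-04 / 2
depth = 0.14504 m = 14.504 cm


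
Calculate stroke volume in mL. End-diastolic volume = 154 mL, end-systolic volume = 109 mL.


SV = EDV - ESV
SV = 154 - 109
SV = 45 mL


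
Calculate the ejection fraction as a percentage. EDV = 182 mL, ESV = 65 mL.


SV = EDV - ESV = 182 - 65 = 117 mL
EF = SV/EDV * 100 = 117/182 * 100
EF = 64.29%


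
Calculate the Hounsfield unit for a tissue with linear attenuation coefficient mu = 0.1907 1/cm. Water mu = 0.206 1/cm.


HU = ((mu_tissue - mu_water) / mu_water) * 1000
HU = ((0.1907 - 0.206) / 0.206) * 1000
HU = -74.27


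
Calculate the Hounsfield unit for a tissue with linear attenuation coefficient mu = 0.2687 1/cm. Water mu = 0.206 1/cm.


HU = ((mu_tissue - mu_water) / mu_water) * 1000
HU = ((0.2687 - 0.206) / 0.206) * 1000
HU = 304.4


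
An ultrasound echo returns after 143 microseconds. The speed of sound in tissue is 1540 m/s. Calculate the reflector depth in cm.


depth = c * t / 2
t = 143 us = 1.4300e-04 s
depth = 1540 * 1.4300e-04 / 2
depth = 0.11011 m = 11.011 cm


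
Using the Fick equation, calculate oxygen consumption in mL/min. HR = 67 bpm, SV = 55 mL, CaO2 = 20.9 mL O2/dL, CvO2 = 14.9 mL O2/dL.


CO = HR*SV = 67*55/1000 = 3.685 L/min
a-v O2 diff = 20.9 - 14.9 = 6 mL/dL
VO2 = CO * (CaO2-CvO2) * 10 dL/L
VO2 = 3.685 * 6 * 10
VO2 = 221.1 mL/min


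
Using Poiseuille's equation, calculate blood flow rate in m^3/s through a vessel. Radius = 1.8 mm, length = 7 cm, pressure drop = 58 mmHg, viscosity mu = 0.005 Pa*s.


Q = pi*r^4*dP / (8*mu*L)
r = 0.0018 m, L = 0.07 m
dP = 58 mmHg = 7732.676 Pa
Q = 9.1078e-05 m^3/s


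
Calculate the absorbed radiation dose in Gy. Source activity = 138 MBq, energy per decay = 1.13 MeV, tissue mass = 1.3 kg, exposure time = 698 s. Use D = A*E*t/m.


A = 138 MBq = 1.3800e+08 Bq
E = 1.13 MeV = 1.81026e-13 J
D = A*E*t/m = 1.3800e+08*1.81026e-13*698/1.3
D = 0.01341 Gy


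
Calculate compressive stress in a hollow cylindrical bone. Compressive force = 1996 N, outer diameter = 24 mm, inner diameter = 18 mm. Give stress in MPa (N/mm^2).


A = pi*(r_o^2 - r_i^2)
r_o = 12 mm, r_i = 9 mm
A = 197.92 mm^2
sigma = F/A = 1996 / 197.92
sigma = 10.08 MPa


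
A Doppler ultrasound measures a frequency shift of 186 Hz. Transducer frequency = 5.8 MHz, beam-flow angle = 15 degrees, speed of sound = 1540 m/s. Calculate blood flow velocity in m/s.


v = fd * c / (2 * f0 * cos(theta))
v = 186 * 1540 / (2 * 5.8000e+06 * cos(15))
v = 0.02556 m/s


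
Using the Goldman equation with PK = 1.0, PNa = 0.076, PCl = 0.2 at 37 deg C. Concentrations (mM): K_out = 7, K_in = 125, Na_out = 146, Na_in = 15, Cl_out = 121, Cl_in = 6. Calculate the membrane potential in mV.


Vm = (RT/F)*ln((PK*Ko + PNa*Nao + PCl*Cli)/(PK*Ki + PNa*Nai + PCl*Clo))
Numer = 19.296, Denom = 150.34
Vm = -54.87 mV


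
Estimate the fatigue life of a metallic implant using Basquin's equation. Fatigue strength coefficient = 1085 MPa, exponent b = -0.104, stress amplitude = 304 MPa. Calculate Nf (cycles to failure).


sigma_a = sigma_f' * (2Nf)^b
2Nf = (sigma_a/sigma_f')^(1/b)
2Nf = (304/1085)^(1/-0.104)
2Nf = 205607.97
Nf = 1.028e+05


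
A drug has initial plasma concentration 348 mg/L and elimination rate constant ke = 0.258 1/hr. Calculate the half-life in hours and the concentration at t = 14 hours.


t_half = ln(2) / ke = 0.693147 / 0.258 = 2.687 hr
C(t) = C0 * exp(-ke*t) = 348 * exp(-0.258*14)
C(14) = 9.395 mg/L


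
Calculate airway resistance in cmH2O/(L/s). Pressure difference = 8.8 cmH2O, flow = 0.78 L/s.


R = dP / flow
R = 8.8 / 0.78
R = 11.28 cmH2O/(L/s)


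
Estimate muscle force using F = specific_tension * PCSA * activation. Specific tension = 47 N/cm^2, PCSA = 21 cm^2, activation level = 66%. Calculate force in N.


F = sigma * PCSA * activation
F = 47 * 21 * 0.66
F = 651.4 N


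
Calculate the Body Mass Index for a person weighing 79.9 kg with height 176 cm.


BMI = weight / height^2
height = 176 cm = 1.76 m
BMI = 79.9 / 1.76^2
BMI = 25.79 kg/m^2


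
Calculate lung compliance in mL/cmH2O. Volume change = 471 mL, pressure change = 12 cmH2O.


C = dV / dP
C = 471 / 12
C = 39.25 mL/cmH2O


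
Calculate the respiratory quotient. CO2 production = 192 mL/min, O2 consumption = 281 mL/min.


RQ = VCO2 / VO2
RQ = 192 / 281
RQ = 0.6833


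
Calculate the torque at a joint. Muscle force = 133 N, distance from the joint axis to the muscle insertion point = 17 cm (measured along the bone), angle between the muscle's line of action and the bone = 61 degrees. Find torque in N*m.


Torque = F * d * sin(theta)   (moment arm = d*sin(theta))
d = 17 cm = 0.17 m
Torque = 133 * 0.17 * sin(61)
Torque = 19.78 N*m


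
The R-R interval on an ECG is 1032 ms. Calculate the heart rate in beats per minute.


HR = 60 / RR_interval(s)
RR = 1032 ms = 1.032 s
HR = 60 / 1.032 = 58.14 bpm


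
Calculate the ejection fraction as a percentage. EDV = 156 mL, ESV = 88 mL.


SV = EDV - ESV = 156 - 88 = 68 mL
EF = SV/EDV * 100 = 68/156 * 100
EF = 43.59%


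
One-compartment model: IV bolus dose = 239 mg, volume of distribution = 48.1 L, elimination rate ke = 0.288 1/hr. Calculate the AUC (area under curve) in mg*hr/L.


C0 = Dose/Vd = 239/48.1 = 4.96881 mg/L
AUC = C0/ke = 4.96881/0.288
AUC = 17.25 mg*hr/L


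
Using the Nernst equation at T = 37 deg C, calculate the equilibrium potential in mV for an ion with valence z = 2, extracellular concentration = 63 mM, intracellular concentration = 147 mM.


E = (RT/(zF)) * ln(C_out/C_in)
T = 37 + 273.15 = 310.15 K
E = (8.314 * 310.15 / (2 * 96485)) * ln(63/147)
E = -11.32 mV


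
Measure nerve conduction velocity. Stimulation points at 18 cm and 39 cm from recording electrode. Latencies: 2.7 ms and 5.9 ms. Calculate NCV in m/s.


Distance = (39 - 18) / 100 = 0.21 m
dt = (5.9 - 2.7) / 1000 = 0.0032 s
NCV = dist / dt = 65.62 m/s


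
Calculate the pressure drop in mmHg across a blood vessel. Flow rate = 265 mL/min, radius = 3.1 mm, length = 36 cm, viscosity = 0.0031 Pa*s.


dP = 8*mu*L*Q / (pi*r^4)
Q = 265 mL/min = 4.41667e-06 m^3/s
dP = 135.91 Pa = 135.91 / 133.322 mmHg = 1.019 mmHg


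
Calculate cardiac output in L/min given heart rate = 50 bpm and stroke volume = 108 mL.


CO = HR * SV
CO = 50 * 108 / 1000
CO = 5.4 L/min


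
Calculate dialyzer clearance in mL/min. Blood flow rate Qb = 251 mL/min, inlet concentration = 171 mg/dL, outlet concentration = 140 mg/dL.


K = Qb * (Cb_in - Cb_out) / Cb_in
K = 251 * (171 - 140) / 171
K = 45.5 mL/min


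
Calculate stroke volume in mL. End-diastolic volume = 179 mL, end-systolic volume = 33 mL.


SV = EDV - ESV
SV = 179 - 33
SV = 146 mL


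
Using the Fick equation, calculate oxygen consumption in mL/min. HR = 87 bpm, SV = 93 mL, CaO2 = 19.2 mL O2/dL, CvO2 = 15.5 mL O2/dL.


CO = HR*SV = 87*93/1000 = 8.091 L/min
a-v O2 diff = 19.2 - 15.5 = 3.7 mL/dL
VO2 = CO * (CaO2-CvO2) * 10 dL/L
VO2 = 8.091 * 3.7 * 10
VO2 = 299.4 mL/min


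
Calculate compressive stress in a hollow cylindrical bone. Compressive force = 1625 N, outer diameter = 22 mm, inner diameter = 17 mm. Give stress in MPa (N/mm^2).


A = pi*(r_o^2 - r_i^2)
r_o = 11 mm, r_i = 8.5 mm
A = 153.153 mm^2
sigma = F/A = 1625 / 153.153
sigma = 10.61 MPa


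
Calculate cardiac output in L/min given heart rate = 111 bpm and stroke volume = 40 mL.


CO = HR * SV
CO = 111 * 40 / 1000
CO = 4.44 L/min


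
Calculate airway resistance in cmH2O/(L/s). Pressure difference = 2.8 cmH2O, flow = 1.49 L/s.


R = dP / flow
R = 2.8 / 1.49
R = 1.879 cmH2O/(L/s)


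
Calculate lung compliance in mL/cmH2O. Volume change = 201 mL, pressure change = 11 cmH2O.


C = dV / dP
C = 201 / 11
C = 18.27 mL/cmH2O


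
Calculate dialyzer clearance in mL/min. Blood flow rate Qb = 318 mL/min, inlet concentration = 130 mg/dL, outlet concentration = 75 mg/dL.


K = Qb * (Cb_in - Cb_out) / Cb_in
K = 318 * (130 - 75) / 130
K = 134.5 mL/min


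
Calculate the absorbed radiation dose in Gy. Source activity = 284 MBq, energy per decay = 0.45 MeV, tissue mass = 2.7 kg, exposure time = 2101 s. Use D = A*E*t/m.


A = 284 MBq = 2.8400e+08 Bq
E = 0.45 MeV = 7.209e-14 J
D = A*E*t/m = 2.8400e+08*7.209e-14*2101/2.7
D = 0.01593 Gy


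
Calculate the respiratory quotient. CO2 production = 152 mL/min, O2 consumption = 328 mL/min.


RQ = VCO2 / VO2
RQ = 152 / 328
RQ = 0.4634


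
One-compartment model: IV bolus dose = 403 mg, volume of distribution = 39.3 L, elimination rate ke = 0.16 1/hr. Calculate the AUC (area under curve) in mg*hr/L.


C0 = Dose/Vd = 403/39.3 = 10.2545 mg/L
AUC = C0/ke = 10.2545/0.16
AUC = 64.09 mg*hr/L
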